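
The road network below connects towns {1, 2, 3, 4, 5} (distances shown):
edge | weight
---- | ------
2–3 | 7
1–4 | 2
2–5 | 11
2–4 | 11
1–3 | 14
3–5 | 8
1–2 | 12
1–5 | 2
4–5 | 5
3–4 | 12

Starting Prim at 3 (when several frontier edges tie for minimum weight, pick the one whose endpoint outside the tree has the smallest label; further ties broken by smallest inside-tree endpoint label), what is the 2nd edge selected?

Grow the tree from 3 using Prim:
Step 1: cheapest edge leaving the tree is 2–3 (7); add 2.
Step 2: cheapest edge leaving the tree is 3–5 (8); add 5.
Step 3: cheapest edge leaving the tree is 1–5 (2); add 1.
Step 4: cheapest edge leaving the tree is 1–4 (2); add 4.
The 2nd edge added is 3–5.

3-5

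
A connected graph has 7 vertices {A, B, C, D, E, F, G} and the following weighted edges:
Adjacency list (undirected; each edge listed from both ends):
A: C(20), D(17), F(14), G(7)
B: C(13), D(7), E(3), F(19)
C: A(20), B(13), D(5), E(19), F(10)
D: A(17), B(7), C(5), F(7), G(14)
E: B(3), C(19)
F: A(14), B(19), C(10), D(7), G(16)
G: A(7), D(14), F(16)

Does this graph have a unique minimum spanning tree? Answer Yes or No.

Sort edges by weight, then run Kruskal:
B E (3): add. Components now {A} {B,E} {C} {D} {F} {G}
C D (5): add. Components now {A} {B,E} {C,D} {F} {G}
A G (7): add. Components now {A,G} {B,E} {C,D} {F}
B D (7): add. Components now {A,G} {B,C,D,E} {F}
D F (7): add. Components now {A,G} {B,C,D,E,F}
C F (10): skip — C and F already connected.
B C (13): skip — B and C already connected.
A F (14): add. Components now {A,B,C,D,E,F,G}
Non-tree edge D G has weight 14, equal to the heaviest edge on its tree cycle — swapping gives another MST of the same weight. Not unique.

No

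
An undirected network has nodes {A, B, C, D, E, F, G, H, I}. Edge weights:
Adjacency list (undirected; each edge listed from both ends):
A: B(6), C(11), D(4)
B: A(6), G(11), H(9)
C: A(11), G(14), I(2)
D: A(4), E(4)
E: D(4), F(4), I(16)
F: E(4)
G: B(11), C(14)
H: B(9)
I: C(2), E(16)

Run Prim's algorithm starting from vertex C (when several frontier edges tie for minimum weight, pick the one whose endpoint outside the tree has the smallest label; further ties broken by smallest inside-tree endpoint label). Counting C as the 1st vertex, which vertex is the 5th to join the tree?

Prim's algorithm from C:
Step 1: cheapest edge leaving the tree is C–I (2); add I.
Step 2: cheapest edge leaving the tree is A–C (11); add A.
Step 3: cheapest edge leaving the tree is A–D (4); add D.
Step 4: cheapest edge leaving the tree is D–E (4); add E.
Step 5: cheapest edge leaving the tree is E–F (4); add F.
Step 6: cheapest edge leaving the tree is A–B (6); add B.
Step 7: cheapest edge leaving the tree is B–H (9); add H.
Step 8: cheapest edge leaving the tree is B–G (11); add G.
Vertex order: C, I, A, D, E, F, B, H, G. The 5th vertex is E.

E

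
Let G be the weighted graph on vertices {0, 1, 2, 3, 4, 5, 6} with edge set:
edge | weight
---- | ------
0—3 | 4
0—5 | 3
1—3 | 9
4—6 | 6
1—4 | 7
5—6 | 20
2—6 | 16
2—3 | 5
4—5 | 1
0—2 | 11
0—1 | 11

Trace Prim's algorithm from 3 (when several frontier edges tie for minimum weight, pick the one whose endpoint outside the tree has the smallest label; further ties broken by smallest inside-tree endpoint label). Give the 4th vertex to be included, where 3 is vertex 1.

4

Grow the tree from 3 using Prim:
Step 1: cheapest edge leaving the tree is 0—3 (4); add 0.
Step 2: cheapest edge leaving the tree is 0—5 (3); add 5.
Step 3: cheapest edge leaving the tree is 4—5 (1); add 4.
Step 4: cheapest edge leaving the tree is 2—3 (5); add 2.
Step 5: cheapest edge leaving the tree is 4—6 (6); add 6.
Step 6: cheapest edge leaving the tree is 1—4 (7); add 1.
Vertex order: 3, 0, 5, 4, 2, 6, 1. The 4th vertex is 4.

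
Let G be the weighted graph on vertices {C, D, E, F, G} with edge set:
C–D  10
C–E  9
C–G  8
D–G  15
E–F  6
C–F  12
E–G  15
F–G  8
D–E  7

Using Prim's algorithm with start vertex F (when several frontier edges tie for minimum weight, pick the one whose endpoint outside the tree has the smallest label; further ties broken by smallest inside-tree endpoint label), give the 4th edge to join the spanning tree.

Grow the tree from F using Prim:
Step 1: frontier [E–F 6, F–G 8, C–F 12] → take E–F (6); add E.
Step 2: frontier [D–E 7, C–E 9, E–G 15, F–G 8, C–F 12] → take D–E (7); add D.
Step 3: frontier [C–D 10, D–G 15, C–E 9, E–G 15, F–G 8, C–F 12] → take F–G (8); add G.
Step 4: frontier [C–D 10, C–E 9, C–F 12, C–G 8] → take C–G (8); add C.
The 4th edge added is C–G.

C-G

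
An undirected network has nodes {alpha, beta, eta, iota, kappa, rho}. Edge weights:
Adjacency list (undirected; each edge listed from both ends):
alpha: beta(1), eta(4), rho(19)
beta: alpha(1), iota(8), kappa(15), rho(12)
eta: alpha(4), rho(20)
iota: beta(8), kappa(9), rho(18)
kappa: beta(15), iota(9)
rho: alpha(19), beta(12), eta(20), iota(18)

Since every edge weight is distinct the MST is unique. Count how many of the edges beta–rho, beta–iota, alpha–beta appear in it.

3

Sort edges by weight, then run Kruskal:
alpha–beta (1): add — endpoints in different components.
alpha–eta (4): add — endpoints in different components.
beta–iota (8): add — endpoints in different components.
iota–kappa (9): add — endpoints in different components.
beta–rho (12): add — endpoints in different components.
MST edge set: {alpha–beta, alpha–eta, beta–iota, iota–kappa, beta–rho}.
Of the listed edges, {beta–rho, beta–iota, alpha–beta} are in the MST → 3.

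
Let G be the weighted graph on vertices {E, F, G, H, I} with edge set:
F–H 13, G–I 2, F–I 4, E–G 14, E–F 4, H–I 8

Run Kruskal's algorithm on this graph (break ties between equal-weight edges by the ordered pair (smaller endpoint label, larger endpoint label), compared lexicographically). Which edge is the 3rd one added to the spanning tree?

Kruskal's algorithm — process edges by increasing weight (ties by edge label):
G–I (2): add — endpoints in different components.
E–F (4): add — endpoints in different components.
F–I (4): add — endpoints in different components.
H–I (8): add — endpoints in different components.
The 3rd edge added is F–I.

F-I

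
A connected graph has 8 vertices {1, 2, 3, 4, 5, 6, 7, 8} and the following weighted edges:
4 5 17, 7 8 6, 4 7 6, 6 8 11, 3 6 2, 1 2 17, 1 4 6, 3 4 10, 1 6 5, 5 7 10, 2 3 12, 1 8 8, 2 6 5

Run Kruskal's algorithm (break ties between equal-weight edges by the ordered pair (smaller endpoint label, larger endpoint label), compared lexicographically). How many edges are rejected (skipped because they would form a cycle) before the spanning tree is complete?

2

Kruskal: consider edges lightest-first.
3 6 (2): add — endpoints in different components.
1 6 (5): add — endpoints in different components.
2 6 (5): add — endpoints in different components.
1 4 (6): add — endpoints in different components.
4 7 (6): add — endpoints in different components.
7 8 (6): add — endpoints in different components.
1 8 (8): skip — 1 and 8 already connected.
3 4 (10): skip — 3 and 4 already connected.
5 7 (10): add — endpoints in different components.
Edges rejected before the tree was complete: 2.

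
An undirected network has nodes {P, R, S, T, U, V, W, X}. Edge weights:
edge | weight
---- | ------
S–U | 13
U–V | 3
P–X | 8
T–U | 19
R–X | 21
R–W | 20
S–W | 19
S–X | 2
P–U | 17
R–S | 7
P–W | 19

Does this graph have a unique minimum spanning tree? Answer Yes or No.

Kruskal: consider edges lightest-first.
S–X (2): add — endpoints in different components.
U–V (3): add — endpoints in different components.
R–S (7): add — endpoints in different components.
P–X (8): add — endpoints in different components.
S–U (13): add — endpoints in different components.
P–U (17): skip — U and P already connected.
P–W (19): add — endpoints in different components.
S–W (19): skip — S and W already connected.
T–U (19): add — endpoints in different components.
Non-tree edge S–W has weight 19, equal to the heaviest edge on its tree cycle — swapping gives another MST of the same weight. Not unique.

No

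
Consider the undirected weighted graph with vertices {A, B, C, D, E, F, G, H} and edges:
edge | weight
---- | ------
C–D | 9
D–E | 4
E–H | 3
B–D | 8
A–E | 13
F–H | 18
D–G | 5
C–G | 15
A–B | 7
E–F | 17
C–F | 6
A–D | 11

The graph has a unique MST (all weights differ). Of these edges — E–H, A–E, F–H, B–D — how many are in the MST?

2

Kruskal: consider edges lightest-first.
E–H (3): add — endpoints in different components.
D–E (4): add — endpoints in different components.
D–G (5): add — endpoints in different components.
C–F (6): add — endpoints in different components.
A–B (7): add — endpoints in different components.
B–D (8): add — endpoints in different components.
C–D (9): add — endpoints in different components.
MST edge set: {E–H, D–E, D–G, C–F, A–B, B–D, C–D}.
Of the listed edges, {E–H, B–D} are in the MST → 2.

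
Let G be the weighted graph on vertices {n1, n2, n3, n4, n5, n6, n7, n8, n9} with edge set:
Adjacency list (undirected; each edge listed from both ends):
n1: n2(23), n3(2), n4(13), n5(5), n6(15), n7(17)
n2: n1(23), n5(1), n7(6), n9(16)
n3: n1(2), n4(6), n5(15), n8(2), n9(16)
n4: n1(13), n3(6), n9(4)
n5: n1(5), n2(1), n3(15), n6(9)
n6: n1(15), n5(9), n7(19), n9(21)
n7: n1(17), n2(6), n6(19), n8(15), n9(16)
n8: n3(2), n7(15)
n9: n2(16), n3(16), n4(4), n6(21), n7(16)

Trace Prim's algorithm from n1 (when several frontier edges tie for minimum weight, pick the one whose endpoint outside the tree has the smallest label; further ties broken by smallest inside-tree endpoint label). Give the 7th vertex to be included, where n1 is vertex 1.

Grow the tree from n1 using Prim:
Step 1: cheapest edge leaving the tree is n1—n3 (2); add n3.
Step 2: cheapest edge leaving the tree is n3—n8 (2); add n8.
Step 3: cheapest edge leaving the tree is n1—n5 (5); add n5.
Step 4: cheapest edge leaving the tree is n2—n5 (1); add n2.
Step 5: cheapest edge leaving the tree is n3—n4 (6); add n4.
Step 6: cheapest edge leaving the tree is n4—n9 (4); add n9.
Step 7: cheapest edge leaving the tree is n2—n7 (6); add n7.
Step 8: cheapest edge leaving the tree is n5—n6 (9); add n6.
Vertex order: n1, n3, n8, n5, n2, n4, n9, n7, n6. The 7th vertex is n9.

n9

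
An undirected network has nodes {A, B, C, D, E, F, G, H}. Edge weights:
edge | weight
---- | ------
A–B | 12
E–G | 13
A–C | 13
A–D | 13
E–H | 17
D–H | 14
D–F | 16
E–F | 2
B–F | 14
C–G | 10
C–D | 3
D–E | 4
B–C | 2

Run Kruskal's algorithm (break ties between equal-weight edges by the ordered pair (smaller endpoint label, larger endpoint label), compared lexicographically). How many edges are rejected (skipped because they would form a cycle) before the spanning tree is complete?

Kruskal: consider edges lightest-first.
B–C (2): add — endpoints in different components.
E–F (2): add — endpoints in different components.
C–D (3): add — endpoints in different components.
D–E (4): add — endpoints in different components.
C–G (10): add — endpoints in different components.
A–B (12): add — endpoints in different components.
A–C (13): skip — A and C already connected.
A–D (13): skip — A and D already connected.
E–G (13): skip — E and G already connected.
B–F (14): skip — B and F already connected.
D–H (14): add — endpoints in different components.
Edges rejected before the tree was complete: 4.

4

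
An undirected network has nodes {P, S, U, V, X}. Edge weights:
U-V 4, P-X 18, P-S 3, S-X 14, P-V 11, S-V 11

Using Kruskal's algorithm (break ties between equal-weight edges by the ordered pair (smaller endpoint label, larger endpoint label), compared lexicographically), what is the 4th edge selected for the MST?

Sort edges by weight, then run Kruskal:
P-S (3): add — endpoints in different components.
U-V (4): add — endpoints in different components.
P-V (11): add — endpoints in different components.
S-V (11): skip — V and S already connected.
S-X (14): add — endpoints in different components.
The 4th edge added is S-X.

S-X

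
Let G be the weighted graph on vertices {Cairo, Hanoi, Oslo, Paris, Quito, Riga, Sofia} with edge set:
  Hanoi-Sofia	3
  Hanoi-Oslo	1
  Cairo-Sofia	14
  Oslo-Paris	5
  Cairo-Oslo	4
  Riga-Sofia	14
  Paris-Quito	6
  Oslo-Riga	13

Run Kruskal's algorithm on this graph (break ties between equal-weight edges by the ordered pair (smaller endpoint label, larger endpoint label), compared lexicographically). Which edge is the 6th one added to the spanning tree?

Sort edges by weight, then run Kruskal:
Hanoi-Oslo (1): add — endpoints in different components.
Hanoi-Sofia (3): add — endpoints in different components.
Cairo-Oslo (4): add — endpoints in different components.
Oslo-Paris (5): add — endpoints in different components.
Paris-Quito (6): add — endpoints in different components.
Oslo-Riga (13): add — endpoints in different components.
The 6th edge added is Oslo-Riga.

Oslo-Riga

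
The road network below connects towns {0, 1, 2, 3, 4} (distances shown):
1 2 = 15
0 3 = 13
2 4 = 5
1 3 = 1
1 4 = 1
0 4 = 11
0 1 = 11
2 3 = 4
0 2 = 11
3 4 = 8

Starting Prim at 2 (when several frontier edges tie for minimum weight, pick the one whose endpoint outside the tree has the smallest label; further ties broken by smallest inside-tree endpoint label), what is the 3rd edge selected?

1-4

Prim, starting at 2.
Step 1: frontier [2 3 4, 2 4 5, 0 2 11, 1 2 15] → take 2 3 (4); add 3.
Step 2: frontier [2 4 5, 0 2 11, 1 2 15, 1 3 1, 3 4 8, 0 3 13] → take 1 3 (1); add 1.
Step 3: frontier [1 4 1, 0 1 11, 2 4 5, 0 2 11, 3 4 8, 0 3 13] → take 1 4 (1); add 4.
Step 4: frontier [0 1 11, 0 2 11, 0 3 13, 0 4 11] → take 0 1 (11); add 0.
The 3rd edge added is 1 4.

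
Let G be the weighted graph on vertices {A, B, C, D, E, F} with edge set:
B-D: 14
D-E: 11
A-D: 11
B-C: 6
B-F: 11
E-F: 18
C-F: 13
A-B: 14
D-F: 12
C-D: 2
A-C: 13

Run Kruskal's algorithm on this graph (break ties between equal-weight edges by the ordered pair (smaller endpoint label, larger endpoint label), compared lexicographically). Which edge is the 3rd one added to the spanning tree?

Kruskal's algorithm — process edges by increasing weight (ties by edge label):
C-D (2): add. Components now {A} {B} {C,D} {E} {F}
B-C (6): add. Components now {A} {B,C,D} {E} {F}
A-D (11): add. Components now {A,B,C,D} {E} {F}
B-F (11): add. Components now {A,B,C,D,F} {E}
D-E (11): add. Components now {A,B,C,D,E,F}
The 3rd edge added is A-D.

A-D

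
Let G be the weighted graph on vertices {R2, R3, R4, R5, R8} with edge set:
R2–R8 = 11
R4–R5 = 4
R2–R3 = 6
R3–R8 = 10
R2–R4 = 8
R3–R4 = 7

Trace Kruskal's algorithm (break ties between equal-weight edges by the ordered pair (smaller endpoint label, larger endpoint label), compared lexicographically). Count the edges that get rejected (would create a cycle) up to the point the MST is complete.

1

Kruskal: consider edges lightest-first.
R4–R5 (4): add. Components now {R2} {R3} {R4,R5} {R8}
R2–R3 (6): add. Components now {R2,R3} {R4,R5} {R8}
R3–R4 (7): add. Components now {R2,R3,R4,R5} {R8}
R2–R4 (8): skip — R2 and R4 already connected.
R3–R8 (10): add. Components now {R2,R3,R4,R5,R8}
Edges rejected before the tree was complete: 1.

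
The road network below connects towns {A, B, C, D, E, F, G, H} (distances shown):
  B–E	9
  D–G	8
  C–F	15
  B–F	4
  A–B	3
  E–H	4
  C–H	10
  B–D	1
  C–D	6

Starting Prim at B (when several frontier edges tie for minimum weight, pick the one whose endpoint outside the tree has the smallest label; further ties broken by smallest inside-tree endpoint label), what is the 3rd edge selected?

B-F

Prim's algorithm from B:
Step 1: frontier [B–D 1, A–B 3, B–F 4, B–E 9] → take B–D (1); add D.
Step 2: frontier [A–B 3, B–F 4, B–E 9, C–D 6, D–G 8] → take A–B (3); add A.
Step 3: frontier [B–F 4, B–E 9, C–D 6, D–G 8] → take B–F (4); add F.
Step 4: frontier [B–E 9, C–D 6, D–G 8, C–F 15] → take C–D (6); add C.
Step 5: frontier [B–E 9, C–H 10, D–G 8] → take D–G (8); add G.
Step 6: frontier [B–E 9, C–H 10] → take B–E (9); add E.
Step 7: frontier [C–H 10, E–H 4] → take E–H (4); add H.
The 3rd edge added is B–F.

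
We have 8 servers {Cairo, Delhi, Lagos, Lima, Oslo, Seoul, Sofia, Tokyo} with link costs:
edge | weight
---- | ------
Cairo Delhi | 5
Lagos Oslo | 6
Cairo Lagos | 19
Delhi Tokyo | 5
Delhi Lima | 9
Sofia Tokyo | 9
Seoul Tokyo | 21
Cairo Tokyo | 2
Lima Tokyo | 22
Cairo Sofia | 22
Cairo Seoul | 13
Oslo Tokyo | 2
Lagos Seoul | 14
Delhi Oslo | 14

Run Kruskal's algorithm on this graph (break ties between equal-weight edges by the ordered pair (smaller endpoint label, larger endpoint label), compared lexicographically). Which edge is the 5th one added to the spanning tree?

Kruskal's algorithm — process edges by increasing weight (ties by edge label):
Cairo Tokyo (2): add — endpoints in different components.
Oslo Tokyo (2): add — endpoints in different components.
Cairo Delhi (5): add — endpoints in different components.
Delhi Tokyo (5): skip — Tokyo and Delhi already connected.
Lagos Oslo (6): add — endpoints in different components.
Delhi Lima (9): add — endpoints in different components.
Sofia Tokyo (9): add — endpoints in different components.
Cairo Seoul (13): add — endpoints in different components.
The 5th edge added is Delhi Lima.

Delhi-Lima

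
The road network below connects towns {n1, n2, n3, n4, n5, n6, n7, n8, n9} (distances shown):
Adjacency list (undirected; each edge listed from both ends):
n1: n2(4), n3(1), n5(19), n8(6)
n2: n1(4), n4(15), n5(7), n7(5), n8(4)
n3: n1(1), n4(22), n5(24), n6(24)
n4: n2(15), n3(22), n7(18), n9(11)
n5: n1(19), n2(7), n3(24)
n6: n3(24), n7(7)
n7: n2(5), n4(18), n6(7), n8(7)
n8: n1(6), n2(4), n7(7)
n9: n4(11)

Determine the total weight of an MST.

54

Grow the tree from n2 using Prim:
Step 1: cheapest edge leaving the tree is n1-n2 (4); add n1.
Step 2: cheapest edge leaving the tree is n1-n3 (1); add n3.
Step 3: cheapest edge leaving the tree is n2-n8 (4); add n8.
Step 4: cheapest edge leaving the tree is n2-n7 (5); add n7.
Step 5: cheapest edge leaving the tree is n2-n5 (7); add n5.
Step 6: cheapest edge leaving the tree is n6-n7 (7); add n6.
Step 7: cheapest edge leaving the tree is n2-n4 (15); add n4.
Step 8: cheapest edge leaving the tree is n4-n9 (11); add n9.
MST edges: n1-n2, n1-n3, n2-n8, n2-n7, n2-n5, n6-n7, n2-n4, n4-n9; total weight 4+1+4+5+7+7+15+11 = 54.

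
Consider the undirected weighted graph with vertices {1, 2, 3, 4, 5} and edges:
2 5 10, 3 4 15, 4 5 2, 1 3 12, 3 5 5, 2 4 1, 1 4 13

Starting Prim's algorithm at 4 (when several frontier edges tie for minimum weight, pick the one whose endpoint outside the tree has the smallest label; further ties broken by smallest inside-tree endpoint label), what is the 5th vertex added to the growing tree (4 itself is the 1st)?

Prim's algorithm from 4:
Step 1: cheapest edge leaving the tree is 2 4 (1); add 2.
Step 2: cheapest edge leaving the tree is 4 5 (2); add 5.
Step 3: cheapest edge leaving the tree is 3 5 (5); add 3.
Step 4: cheapest edge leaving the tree is 1 3 (12); add 1.
Vertex order: 4, 2, 5, 3, 1. The 5th vertex is 1.

1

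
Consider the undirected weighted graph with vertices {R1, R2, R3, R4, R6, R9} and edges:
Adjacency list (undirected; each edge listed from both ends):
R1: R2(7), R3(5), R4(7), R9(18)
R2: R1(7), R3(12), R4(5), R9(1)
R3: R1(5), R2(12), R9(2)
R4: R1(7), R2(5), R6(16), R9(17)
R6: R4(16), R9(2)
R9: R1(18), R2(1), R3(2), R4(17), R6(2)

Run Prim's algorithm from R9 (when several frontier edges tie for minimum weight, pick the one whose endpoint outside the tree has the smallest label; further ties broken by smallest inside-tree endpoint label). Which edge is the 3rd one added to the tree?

Grow the tree from R9 using Prim:
Step 1: cheapest edge leaving the tree is R2—R9 (1); add R2.
Step 2: cheapest edge leaving the tree is R3—R9 (2); add R3.
Step 3: cheapest edge leaving the tree is R6—R9 (2); add R6.
Step 4: cheapest edge leaving the tree is R1—R3 (5); add R1.
Step 5: cheapest edge leaving the tree is R2—R4 (5); add R4.
The 3rd edge added is R6—R9.

R6-R9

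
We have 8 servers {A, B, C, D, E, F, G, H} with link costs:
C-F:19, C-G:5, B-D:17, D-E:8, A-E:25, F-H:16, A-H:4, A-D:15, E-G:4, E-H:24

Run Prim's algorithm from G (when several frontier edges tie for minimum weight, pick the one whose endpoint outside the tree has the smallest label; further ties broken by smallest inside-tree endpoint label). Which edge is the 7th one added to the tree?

Prim, starting at G.
Step 1: frontier [E-G 4, C-G 5] → take E-G (4); add E.
Step 2: frontier [D-E 8, E-H 24, A-E 25, C-G 5] → take C-G (5); add C.
Step 3: frontier [C-F 19, D-E 8, E-H 24, A-E 25] → take D-E (8); add D.
Step 4: frontier [C-F 19, A-D 15, B-D 17, E-H 24, A-E 25] → take A-D (15); add A.
Step 5: frontier [A-H 4, C-F 19, B-D 17, E-H 24] → take A-H (4); add H.
Step 6: frontier [C-F 19, B-D 17, F-H 16] → take F-H (16); add F.
Step 7: frontier [B-D 17] → take B-D (17); add B.
The 7th edge added is B-D.

B-D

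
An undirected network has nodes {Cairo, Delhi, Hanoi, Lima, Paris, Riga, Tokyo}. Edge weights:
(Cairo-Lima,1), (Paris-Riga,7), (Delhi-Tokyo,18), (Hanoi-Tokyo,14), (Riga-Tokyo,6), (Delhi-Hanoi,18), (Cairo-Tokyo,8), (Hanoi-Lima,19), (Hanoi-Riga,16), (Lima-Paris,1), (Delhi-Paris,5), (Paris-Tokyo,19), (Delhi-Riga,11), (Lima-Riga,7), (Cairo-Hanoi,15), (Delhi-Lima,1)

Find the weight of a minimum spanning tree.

30

Sort edges by weight, then run Kruskal:
Cairo-Lima (1): add. Components now {Riga} {Paris} {Tokyo} {Hanoi} {Cairo,Lima} {Delhi}
Delhi-Lima (1): add. Components now {Riga} {Paris} {Tokyo} {Hanoi} {Cairo,Delhi,Lima}
Lima-Paris (1): add. Components now {Riga} {Cairo,Delhi,Lima,Paris} {Tokyo} {Hanoi}
Delhi-Paris (5): skip — Paris and Delhi already connected.
Riga-Tokyo (6): add. Components now {Riga,Tokyo} {Cairo,Delhi,Lima,Paris} {Hanoi}
Lima-Riga (7): add. Components now {Cairo,Delhi,Lima,Paris,Riga,Tokyo} {Hanoi}
Paris-Riga (7): skip — Riga and Paris already connected.
Cairo-Tokyo (8): skip — Tokyo and Cairo already connected.
Delhi-Riga (11): skip — Riga and Delhi already connected.
Hanoi-Tokyo (14): add. Components now {Cairo,Delhi,Hanoi,Lima,Paris,Riga,Tokyo}
MST edges: Cairo-Lima, Delhi-Lima, Lima-Paris, Riga-Tokyo, Lima-Riga, Hanoi-Tokyo; total weight 1+1+1+6+7+14 = 30.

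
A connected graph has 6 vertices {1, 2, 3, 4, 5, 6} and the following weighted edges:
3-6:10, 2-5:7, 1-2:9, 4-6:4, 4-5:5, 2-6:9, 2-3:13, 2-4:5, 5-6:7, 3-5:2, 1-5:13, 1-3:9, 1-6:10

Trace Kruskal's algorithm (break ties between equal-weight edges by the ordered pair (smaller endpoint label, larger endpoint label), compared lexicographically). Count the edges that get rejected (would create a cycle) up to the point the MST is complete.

2

Kruskal: consider edges lightest-first.
3-5 (2): add — endpoints in different components.
4-6 (4): add — endpoints in different components.
2-4 (5): add — endpoints in different components.
4-5 (5): add — endpoints in different components.
2-5 (7): skip — 2 and 5 already connected.
5-6 (7): skip — 5 and 6 already connected.
1-2 (9): add — endpoints in different components.
Edges rejected before the tree was complete: 2.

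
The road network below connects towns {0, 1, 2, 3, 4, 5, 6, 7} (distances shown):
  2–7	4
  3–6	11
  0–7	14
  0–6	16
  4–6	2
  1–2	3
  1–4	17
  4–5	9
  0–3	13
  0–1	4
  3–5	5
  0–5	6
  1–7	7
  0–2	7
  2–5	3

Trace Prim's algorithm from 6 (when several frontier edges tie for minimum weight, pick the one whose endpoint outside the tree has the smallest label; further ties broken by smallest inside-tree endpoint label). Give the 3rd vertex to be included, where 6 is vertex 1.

5

Prim's algorithm from 6:
Step 1: cheapest edge leaving the tree is 4–6 (2); add 4.
Step 2: cheapest edge leaving the tree is 4–5 (9); add 5.
Step 3: cheapest edge leaving the tree is 2–5 (3); add 2.
Step 4: cheapest edge leaving the tree is 1–2 (3); add 1.
Step 5: cheapest edge leaving the tree is 0–1 (4); add 0.
Step 6: cheapest edge leaving the tree is 2–7 (4); add 7.
Step 7: cheapest edge leaving the tree is 3–5 (5); add 3.
Vertex order: 6, 4, 5, 2, 1, 0, 7, 3. The 3rd vertex is 5.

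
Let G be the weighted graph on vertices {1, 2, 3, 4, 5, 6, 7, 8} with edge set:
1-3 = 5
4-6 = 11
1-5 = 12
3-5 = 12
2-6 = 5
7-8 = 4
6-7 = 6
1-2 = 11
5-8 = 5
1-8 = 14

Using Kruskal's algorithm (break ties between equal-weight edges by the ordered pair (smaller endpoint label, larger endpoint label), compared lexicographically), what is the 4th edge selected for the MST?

Kruskal: consider edges lightest-first.
7-8 (4): add — endpoints in different components.
1-3 (5): add — endpoints in different components.
2-6 (5): add — endpoints in different components.
5-8 (5): add — endpoints in different components.
6-7 (6): add — endpoints in different components.
1-2 (11): add — endpoints in different components.
4-6 (11): add — endpoints in different components.
The 4th edge added is 5-8.

5-8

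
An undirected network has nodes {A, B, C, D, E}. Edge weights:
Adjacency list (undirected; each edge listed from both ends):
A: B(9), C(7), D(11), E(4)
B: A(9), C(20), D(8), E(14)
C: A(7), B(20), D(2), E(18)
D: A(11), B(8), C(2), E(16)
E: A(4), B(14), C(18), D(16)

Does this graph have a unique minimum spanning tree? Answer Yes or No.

Kruskal's algorithm — process edges by increasing weight (ties by edge label):
C—D (2): add. Components now {A} {B} {C,D} {E}
A—E (4): add. Components now {A,E} {B} {C,D}
A—C (7): add. Components now {A,C,D,E} {B}
B—D (8): add. Components now {A,B,C,D,E}
Every non-tree edge has weight strictly greater than the heaviest edge on the tree path between its endpoints, so the MST is unique.

Yes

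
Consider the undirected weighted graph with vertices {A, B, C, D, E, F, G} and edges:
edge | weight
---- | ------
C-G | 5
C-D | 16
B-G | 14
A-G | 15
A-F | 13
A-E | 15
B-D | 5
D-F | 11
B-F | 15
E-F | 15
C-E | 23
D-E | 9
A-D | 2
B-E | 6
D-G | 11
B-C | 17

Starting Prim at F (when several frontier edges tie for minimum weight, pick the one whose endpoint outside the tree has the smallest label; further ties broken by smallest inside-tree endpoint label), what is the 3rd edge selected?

B-D

Prim's algorithm from F:
Step 1: cheapest edge leaving the tree is D-F (11); add D.
Step 2: cheapest edge leaving the tree is A-D (2); add A.
Step 3: cheapest edge leaving the tree is B-D (5); add B.
Step 4: cheapest edge leaving the tree is B-E (6); add E.
Step 5: cheapest edge leaving the tree is D-G (11); add G.
Step 6: cheapest edge leaving the tree is C-G (5); add C.
The 3rd edge added is B-D.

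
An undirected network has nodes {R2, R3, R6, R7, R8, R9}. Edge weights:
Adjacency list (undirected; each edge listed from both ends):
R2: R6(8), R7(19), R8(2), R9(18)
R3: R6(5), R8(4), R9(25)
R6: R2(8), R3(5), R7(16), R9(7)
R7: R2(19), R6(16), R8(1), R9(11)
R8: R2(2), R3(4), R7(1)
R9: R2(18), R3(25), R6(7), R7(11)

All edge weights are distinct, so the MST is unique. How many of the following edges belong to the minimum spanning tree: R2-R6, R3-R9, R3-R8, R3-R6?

2

Kruskal's algorithm — process edges by increasing weight (ties by edge label):
R7-R8 (1): add — endpoints in different components.
R2-R8 (2): add — endpoints in different components.
R3-R8 (4): add — endpoints in different components.
R3-R6 (5): add — endpoints in different components.
R6-R9 (7): add — endpoints in different components.
MST edge set: {R7-R8, R2-R8, R3-R8, R3-R6, R6-R9}.
Of the listed edges, {R3-R8, R3-R6} are in the MST → 2.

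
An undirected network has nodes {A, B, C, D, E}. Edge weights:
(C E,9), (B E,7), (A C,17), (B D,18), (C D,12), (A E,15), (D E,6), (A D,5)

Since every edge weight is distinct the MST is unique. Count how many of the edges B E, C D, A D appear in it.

Kruskal's algorithm — process edges by increasing weight (ties by edge label):
A D (5): add. Components now {A,D} {B} {C} {E}
D E (6): add. Components now {A,D,E} {B} {C}
B E (7): add. Components now {A,B,D,E} {C}
C E (9): add. Components now {A,B,C,D,E}
MST edge set: {A D, D E, B E, C E}.
Of the listed edges, {B E, A D} are in the MST → 2.

2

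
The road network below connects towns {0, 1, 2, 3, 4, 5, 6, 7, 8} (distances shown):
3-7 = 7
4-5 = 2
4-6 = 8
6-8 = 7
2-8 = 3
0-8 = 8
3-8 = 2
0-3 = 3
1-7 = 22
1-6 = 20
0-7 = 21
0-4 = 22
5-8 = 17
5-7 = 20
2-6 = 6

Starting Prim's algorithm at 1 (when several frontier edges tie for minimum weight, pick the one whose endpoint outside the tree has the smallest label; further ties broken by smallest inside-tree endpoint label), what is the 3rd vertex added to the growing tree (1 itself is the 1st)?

2

Grow the tree from 1 using Prim:
Step 1: cheapest edge leaving the tree is 1-6 (20); add 6.
Step 2: cheapest edge leaving the tree is 2-6 (6); add 2.
Step 3: cheapest edge leaving the tree is 2-8 (3); add 8.
Step 4: cheapest edge leaving the tree is 3-8 (2); add 3.
Step 5: cheapest edge leaving the tree is 0-3 (3); add 0.
Step 6: cheapest edge leaving the tree is 3-7 (7); add 7.
Step 7: cheapest edge leaving the tree is 4-6 (8); add 4.
Step 8: cheapest edge leaving the tree is 4-5 (2); add 5.
Vertex order: 1, 6, 2, 8, 3, 0, 7, 4, 5. The 3rd vertex is 2.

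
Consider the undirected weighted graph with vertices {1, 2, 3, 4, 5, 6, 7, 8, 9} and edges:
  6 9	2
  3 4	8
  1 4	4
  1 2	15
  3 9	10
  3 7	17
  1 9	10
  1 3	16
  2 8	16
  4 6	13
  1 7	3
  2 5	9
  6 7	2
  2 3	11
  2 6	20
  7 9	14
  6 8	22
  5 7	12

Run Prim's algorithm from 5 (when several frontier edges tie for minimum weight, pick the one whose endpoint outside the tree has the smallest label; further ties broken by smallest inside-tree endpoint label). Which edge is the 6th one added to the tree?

Grow the tree from 5 using Prim:
Step 1: cheapest edge leaving the tree is 2 5 (9); add 2.
Step 2: cheapest edge leaving the tree is 2 3 (11); add 3.
Step 3: cheapest edge leaving the tree is 3 4 (8); add 4.
Step 4: cheapest edge leaving the tree is 1 4 (4); add 1.
Step 5: cheapest edge leaving the tree is 1 7 (3); add 7.
Step 6: cheapest edge leaving the tree is 6 7 (2); add 6.
Step 7: cheapest edge leaving the tree is 6 9 (2); add 9.
Step 8: cheapest edge leaving the tree is 2 8 (16); add 8.
The 6th edge added is 6 7.

6-7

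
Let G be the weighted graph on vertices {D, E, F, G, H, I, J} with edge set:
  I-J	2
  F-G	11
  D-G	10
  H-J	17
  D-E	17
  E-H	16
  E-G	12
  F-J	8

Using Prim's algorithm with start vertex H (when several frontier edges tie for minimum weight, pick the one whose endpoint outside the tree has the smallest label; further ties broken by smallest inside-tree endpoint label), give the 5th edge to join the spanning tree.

Grow the tree from H using Prim:
Step 1: frontier [E-H 16, H-J 17] → take E-H (16); add E.
Step 2: frontier [E-G 12, D-E 17, H-J 17] → take E-G (12); add G.
Step 3: frontier [D-E 17, D-G 10, F-G 11, H-J 17] → take D-G (10); add D.
Step 4: frontier [F-G 11, H-J 17] → take F-G (11); add F.
Step 5: frontier [F-J 8, H-J 17] → take F-J (8); add J.
Step 6: frontier [I-J 2] → take I-J (2); add I.
The 5th edge added is F-J.

F-J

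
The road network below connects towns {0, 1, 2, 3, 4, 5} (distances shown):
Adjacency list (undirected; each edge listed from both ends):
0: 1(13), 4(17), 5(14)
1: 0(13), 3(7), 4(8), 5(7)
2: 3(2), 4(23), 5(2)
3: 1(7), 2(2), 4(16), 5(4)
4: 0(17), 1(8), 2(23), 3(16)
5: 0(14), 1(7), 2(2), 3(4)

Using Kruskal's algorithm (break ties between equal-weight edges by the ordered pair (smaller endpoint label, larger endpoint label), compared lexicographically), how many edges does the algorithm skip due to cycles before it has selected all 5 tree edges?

Sort edges by weight, then run Kruskal:
2—3 (2): add. Components now {0} {1} {2,3} {4} {5}
2—5 (2): add. Components now {0} {1} {2,3,5} {4}
3—5 (4): skip — 3 and 5 already connected.
1—3 (7): add. Components now {0} {1,2,3,5} {4}
1—5 (7): skip — 1 and 5 already connected.
1—4 (8): add. Components now {0} {1,2,3,4,5}
0—1 (13): add. Components now {0,1,2,3,4,5}
Edges rejected before the tree was complete: 2.

2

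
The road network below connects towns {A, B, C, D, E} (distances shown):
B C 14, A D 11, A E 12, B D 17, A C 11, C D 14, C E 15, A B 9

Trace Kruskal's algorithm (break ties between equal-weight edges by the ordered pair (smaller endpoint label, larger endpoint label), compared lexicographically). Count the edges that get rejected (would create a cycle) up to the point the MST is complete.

Kruskal: consider edges lightest-first.
A B (9): add. Components now {A,B} {C} {D} {E}
A C (11): add. Components now {A,B,C} {D} {E}
A D (11): add. Components now {A,B,C,D} {E}
A E (12): add. Components now {A,B,C,D,E}
Edges rejected before the tree was complete: 0.

0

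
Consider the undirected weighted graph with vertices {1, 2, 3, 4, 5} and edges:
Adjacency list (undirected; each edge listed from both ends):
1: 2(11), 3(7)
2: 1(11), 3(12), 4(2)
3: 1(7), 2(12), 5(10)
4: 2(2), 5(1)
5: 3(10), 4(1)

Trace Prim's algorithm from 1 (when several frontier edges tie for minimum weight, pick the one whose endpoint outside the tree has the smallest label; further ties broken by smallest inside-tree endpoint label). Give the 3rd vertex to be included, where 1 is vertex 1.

5

Prim's algorithm from 1:
Step 1: frontier [1—3 7, 1—2 11] → take 1—3 (7); add 3.
Step 2: frontier [1—2 11, 3—5 10, 2—3 12] → take 3—5 (10); add 5.
Step 3: frontier [1—2 11, 2—3 12, 4—5 1] → take 4—5 (1); add 4.
Step 4: frontier [1—2 11, 2—3 12, 2—4 2] → take 2—4 (2); add 2.
Vertex order: 1, 3, 5, 4, 2. The 3rd vertex is 5.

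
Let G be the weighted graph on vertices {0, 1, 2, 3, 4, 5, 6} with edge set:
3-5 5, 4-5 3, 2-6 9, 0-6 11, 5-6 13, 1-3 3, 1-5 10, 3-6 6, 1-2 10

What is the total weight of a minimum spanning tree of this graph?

Prim, starting at 1.
Step 1: cheapest edge leaving the tree is 1-3 (3); add 3.
Step 2: cheapest edge leaving the tree is 3-5 (5); add 5.
Step 3: cheapest edge leaving the tree is 4-5 (3); add 4.
Step 4: cheapest edge leaving the tree is 3-6 (6); add 6.
Step 5: cheapest edge leaving the tree is 2-6 (9); add 2.
Step 6: cheapest edge leaving the tree is 0-6 (11); add 0.
MST edges: 1-3, 3-5, 4-5, 3-6, 2-6, 0-6; total weight 3+5+3+6+9+11 = 37.

37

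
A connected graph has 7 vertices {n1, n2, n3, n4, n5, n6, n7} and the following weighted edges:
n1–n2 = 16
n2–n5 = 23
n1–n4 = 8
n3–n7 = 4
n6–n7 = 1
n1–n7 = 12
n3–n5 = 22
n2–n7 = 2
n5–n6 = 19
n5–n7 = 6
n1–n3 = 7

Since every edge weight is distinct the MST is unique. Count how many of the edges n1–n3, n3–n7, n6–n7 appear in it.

3

Kruskal: consider edges lightest-first.
n6–n7 (1): add. Components now {n1} {n3} {n4} {n6,n7} {n5} {n2}
n2–n7 (2): add. Components now {n1} {n3} {n4} {n2,n6,n7} {n5}
n3–n7 (4): add. Components now {n1} {n2,n3,n6,n7} {n4} {n5}
n5–n7 (6): add. Components now {n1} {n2,n3,n5,n6,n7} {n4}
n1–n3 (7): add. Components now {n1,n2,n3,n5,n6,n7} {n4}
n1–n4 (8): add. Components now {n1,n2,n3,n4,n5,n6,n7}
MST edge set: {n6–n7, n2–n7, n3–n7, n5–n7, n1–n3, n1–n4}.
Of the listed edges, {n1–n3, n3–n7, n6–n7} are in the MST → 3.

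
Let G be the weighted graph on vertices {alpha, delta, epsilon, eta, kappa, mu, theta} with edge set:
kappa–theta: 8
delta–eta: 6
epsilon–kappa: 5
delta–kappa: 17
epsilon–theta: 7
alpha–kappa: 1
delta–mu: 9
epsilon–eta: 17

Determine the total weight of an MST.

45

Prim, starting at eta.
Step 1: frontier [delta–eta 6, epsilon–eta 17] → take delta–eta (6); add delta.
Step 2: frontier [delta–mu 9, delta–kappa 17, epsilon–eta 17] → take delta–mu (9); add mu.
Step 3: frontier [delta–kappa 17, epsilon–eta 17] → take epsilon–eta (17); add epsilon.
Step 4: frontier [delta–kappa 17, epsilon–kappa 5, epsilon–theta 7] → take epsilon–kappa (5); add kappa.
Step 5: frontier [epsilon–theta 7, alpha–kappa 1, kappa–theta 8] → take alpha–kappa (1); add alpha.
Step 6: frontier [epsilon–theta 7, kappa–theta 8] → take epsilon–theta (7); add theta.
MST edges: delta–eta, delta–mu, epsilon–eta, epsilon–kappa, alpha–kappa, epsilon–theta; total weight 6+9+17+5+1+7 = 45.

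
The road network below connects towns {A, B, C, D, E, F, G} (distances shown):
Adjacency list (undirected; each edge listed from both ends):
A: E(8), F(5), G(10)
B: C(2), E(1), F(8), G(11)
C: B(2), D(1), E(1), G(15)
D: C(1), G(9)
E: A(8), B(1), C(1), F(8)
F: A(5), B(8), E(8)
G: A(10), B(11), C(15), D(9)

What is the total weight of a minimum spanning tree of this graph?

25

Prim, starting at G.
Step 1: frontier [D G 9, A G 10, B G 11, C G 15] → take D G (9); add D.
Step 2: frontier [C D 1, A G 10, B G 11, C G 15] → take C D (1); add C.
Step 3: frontier [C E 1, B C 2, A G 10, B G 11] → take C E (1); add E.
Step 4: frontier [B C 2, B E 1, A E 8, E F 8, A G 10, B G 11] → take B E (1); add B.
Step 5: frontier [B F 8, A E 8, E F 8, A G 10] → take A E (8); add A.
Step 6: frontier [A F 5, B F 8, E F 8] → take A F (5); add F.
MST edges: D G, C D, C E, B E, A E, A F; total weight 9+1+1+1+8+5 = 25.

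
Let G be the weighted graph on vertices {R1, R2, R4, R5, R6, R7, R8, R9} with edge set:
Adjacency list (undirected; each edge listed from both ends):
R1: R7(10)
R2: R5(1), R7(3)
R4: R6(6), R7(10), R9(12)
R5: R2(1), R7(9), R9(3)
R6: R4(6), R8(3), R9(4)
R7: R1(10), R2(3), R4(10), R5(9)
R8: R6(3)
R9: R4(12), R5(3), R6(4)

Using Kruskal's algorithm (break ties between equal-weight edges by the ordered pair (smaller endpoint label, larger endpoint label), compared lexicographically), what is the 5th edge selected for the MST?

Kruskal's algorithm — process edges by increasing weight (ties by edge label):
R2—R5 (1): add — endpoints in different components.
R2—R7 (3): add — endpoints in different components.
R5—R9 (3): add — endpoints in different components.
R6—R8 (3): add — endpoints in different components.
R6—R9 (4): add — endpoints in different components.
R4—R6 (6): add — endpoints in different components.
R5—R7 (9): skip — R7 and R5 already connected.
R1—R7 (10): add — endpoints in different components.
The 5th edge added is R6—R9.

R6-R9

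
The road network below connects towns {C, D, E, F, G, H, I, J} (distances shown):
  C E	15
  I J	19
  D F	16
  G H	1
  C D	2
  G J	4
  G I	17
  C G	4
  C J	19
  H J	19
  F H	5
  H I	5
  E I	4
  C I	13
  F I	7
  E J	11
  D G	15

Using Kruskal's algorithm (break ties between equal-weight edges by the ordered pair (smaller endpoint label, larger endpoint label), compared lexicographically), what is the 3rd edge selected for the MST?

C-G

Kruskal: consider edges lightest-first.
G H (1): add — endpoints in different components.
C D (2): add — endpoints in different components.
C G (4): add — endpoints in different components.
E I (4): add — endpoints in different components.
G J (4): add — endpoints in different components.
F H (5): add — endpoints in different components.
H I (5): add — endpoints in different components.
The 3rd edge added is C G.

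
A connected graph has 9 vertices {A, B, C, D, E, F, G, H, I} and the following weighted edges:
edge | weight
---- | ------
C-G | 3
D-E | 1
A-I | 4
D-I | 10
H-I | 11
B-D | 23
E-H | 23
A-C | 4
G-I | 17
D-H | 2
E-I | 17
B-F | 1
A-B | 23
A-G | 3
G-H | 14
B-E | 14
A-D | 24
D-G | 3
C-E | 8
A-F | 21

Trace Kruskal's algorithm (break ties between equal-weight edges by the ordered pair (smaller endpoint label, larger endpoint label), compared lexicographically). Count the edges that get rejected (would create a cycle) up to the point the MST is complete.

4

Kruskal's algorithm — process edges by increasing weight (ties by edge label):
B-F (1): add — endpoints in different components.
D-E (1): add — endpoints in different components.
D-H (2): add — endpoints in different components.
A-G (3): add — endpoints in different components.
C-G (3): add — endpoints in different components.
D-G (3): add — endpoints in different components.
A-C (4): skip — A and C already connected.
A-I (4): add — endpoints in different components.
C-E (8): skip — C and E already connected.
D-I (10): skip — D and I already connected.
H-I (11): skip — H and I already connected.
B-E (14): add — endpoints in different components.
Edges rejected before the tree was complete: 4.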